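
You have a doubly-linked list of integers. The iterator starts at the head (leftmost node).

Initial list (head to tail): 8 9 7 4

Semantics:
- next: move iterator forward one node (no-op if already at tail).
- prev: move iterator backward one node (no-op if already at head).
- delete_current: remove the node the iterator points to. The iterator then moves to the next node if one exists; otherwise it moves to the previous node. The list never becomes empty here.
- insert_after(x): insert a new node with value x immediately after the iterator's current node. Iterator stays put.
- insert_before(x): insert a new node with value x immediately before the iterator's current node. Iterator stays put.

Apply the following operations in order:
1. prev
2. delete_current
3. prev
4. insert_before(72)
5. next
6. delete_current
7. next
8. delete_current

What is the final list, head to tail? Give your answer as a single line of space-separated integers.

After 1 (prev): list=[8, 9, 7, 4] cursor@8
After 2 (delete_current): list=[9, 7, 4] cursor@9
After 3 (prev): list=[9, 7, 4] cursor@9
After 4 (insert_before(72)): list=[72, 9, 7, 4] cursor@9
After 5 (next): list=[72, 9, 7, 4] cursor@7
After 6 (delete_current): list=[72, 9, 4] cursor@4
After 7 (next): list=[72, 9, 4] cursor@4
After 8 (delete_current): list=[72, 9] cursor@9

Answer: 72 9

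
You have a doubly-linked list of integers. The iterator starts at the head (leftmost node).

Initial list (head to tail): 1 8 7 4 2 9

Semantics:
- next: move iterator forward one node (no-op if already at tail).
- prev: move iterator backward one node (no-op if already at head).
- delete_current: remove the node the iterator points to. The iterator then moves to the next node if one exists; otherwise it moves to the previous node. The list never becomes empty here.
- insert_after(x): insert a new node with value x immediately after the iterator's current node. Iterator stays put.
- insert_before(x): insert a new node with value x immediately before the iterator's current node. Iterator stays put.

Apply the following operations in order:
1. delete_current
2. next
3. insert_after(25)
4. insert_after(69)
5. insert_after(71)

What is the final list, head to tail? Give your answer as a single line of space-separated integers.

After 1 (delete_current): list=[8, 7, 4, 2, 9] cursor@8
After 2 (next): list=[8, 7, 4, 2, 9] cursor@7
After 3 (insert_after(25)): list=[8, 7, 25, 4, 2, 9] cursor@7
After 4 (insert_after(69)): list=[8, 7, 69, 25, 4, 2, 9] cursor@7
After 5 (insert_after(71)): list=[8, 7, 71, 69, 25, 4, 2, 9] cursor@7

Answer: 8 7 71 69 25 4 2 9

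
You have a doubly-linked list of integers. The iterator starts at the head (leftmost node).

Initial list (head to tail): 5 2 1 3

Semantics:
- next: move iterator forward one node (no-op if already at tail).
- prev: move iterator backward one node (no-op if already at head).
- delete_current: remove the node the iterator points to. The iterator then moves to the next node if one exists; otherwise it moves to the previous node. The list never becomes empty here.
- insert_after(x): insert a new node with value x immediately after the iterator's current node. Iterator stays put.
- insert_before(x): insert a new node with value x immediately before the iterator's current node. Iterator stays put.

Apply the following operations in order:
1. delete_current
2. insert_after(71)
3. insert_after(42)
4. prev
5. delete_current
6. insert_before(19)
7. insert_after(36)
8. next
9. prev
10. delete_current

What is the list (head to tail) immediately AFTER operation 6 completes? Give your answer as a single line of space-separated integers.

Answer: 19 42 71 1 3

Derivation:
After 1 (delete_current): list=[2, 1, 3] cursor@2
After 2 (insert_after(71)): list=[2, 71, 1, 3] cursor@2
After 3 (insert_after(42)): list=[2, 42, 71, 1, 3] cursor@2
After 4 (prev): list=[2, 42, 71, 1, 3] cursor@2
After 5 (delete_current): list=[42, 71, 1, 3] cursor@42
After 6 (insert_before(19)): list=[19, 42, 71, 1, 3] cursor@42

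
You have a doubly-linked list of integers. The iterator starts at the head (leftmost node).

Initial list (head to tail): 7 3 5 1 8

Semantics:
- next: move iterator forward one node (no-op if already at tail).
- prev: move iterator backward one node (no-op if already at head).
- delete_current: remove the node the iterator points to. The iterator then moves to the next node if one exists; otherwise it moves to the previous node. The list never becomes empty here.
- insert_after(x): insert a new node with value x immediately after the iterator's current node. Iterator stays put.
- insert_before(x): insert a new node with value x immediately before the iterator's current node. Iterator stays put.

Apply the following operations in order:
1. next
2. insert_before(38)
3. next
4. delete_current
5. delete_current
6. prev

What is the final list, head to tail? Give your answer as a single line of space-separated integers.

After 1 (next): list=[7, 3, 5, 1, 8] cursor@3
After 2 (insert_before(38)): list=[7, 38, 3, 5, 1, 8] cursor@3
After 3 (next): list=[7, 38, 3, 5, 1, 8] cursor@5
After 4 (delete_current): list=[7, 38, 3, 1, 8] cursor@1
After 5 (delete_current): list=[7, 38, 3, 8] cursor@8
After 6 (prev): list=[7, 38, 3, 8] cursor@3

Answer: 7 38 3 8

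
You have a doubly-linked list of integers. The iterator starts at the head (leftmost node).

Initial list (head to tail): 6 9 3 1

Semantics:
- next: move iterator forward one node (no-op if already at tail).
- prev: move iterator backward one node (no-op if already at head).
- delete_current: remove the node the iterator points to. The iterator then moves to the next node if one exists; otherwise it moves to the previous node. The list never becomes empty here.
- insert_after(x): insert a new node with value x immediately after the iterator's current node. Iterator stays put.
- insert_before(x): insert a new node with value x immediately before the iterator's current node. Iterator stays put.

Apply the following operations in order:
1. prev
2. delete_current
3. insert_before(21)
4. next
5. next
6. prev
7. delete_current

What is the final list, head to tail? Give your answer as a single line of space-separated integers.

Answer: 21 9 1

Derivation:
After 1 (prev): list=[6, 9, 3, 1] cursor@6
After 2 (delete_current): list=[9, 3, 1] cursor@9
After 3 (insert_before(21)): list=[21, 9, 3, 1] cursor@9
After 4 (next): list=[21, 9, 3, 1] cursor@3
After 5 (next): list=[21, 9, 3, 1] cursor@1
After 6 (prev): list=[21, 9, 3, 1] cursor@3
After 7 (delete_current): list=[21, 9, 1] cursor@1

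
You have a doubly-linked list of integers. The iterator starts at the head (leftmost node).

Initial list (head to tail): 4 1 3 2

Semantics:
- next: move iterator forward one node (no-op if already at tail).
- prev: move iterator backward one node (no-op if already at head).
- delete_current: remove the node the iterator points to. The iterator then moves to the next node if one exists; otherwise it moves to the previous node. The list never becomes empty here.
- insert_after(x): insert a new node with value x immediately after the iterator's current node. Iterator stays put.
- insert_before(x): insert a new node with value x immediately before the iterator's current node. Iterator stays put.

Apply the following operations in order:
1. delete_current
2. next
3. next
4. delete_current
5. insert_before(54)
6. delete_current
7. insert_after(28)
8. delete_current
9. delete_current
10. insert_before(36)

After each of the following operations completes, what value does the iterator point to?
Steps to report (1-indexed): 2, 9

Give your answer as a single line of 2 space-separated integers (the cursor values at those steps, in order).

After 1 (delete_current): list=[1, 3, 2] cursor@1
After 2 (next): list=[1, 3, 2] cursor@3
After 3 (next): list=[1, 3, 2] cursor@2
After 4 (delete_current): list=[1, 3] cursor@3
After 5 (insert_before(54)): list=[1, 54, 3] cursor@3
After 6 (delete_current): list=[1, 54] cursor@54
After 7 (insert_after(28)): list=[1, 54, 28] cursor@54
After 8 (delete_current): list=[1, 28] cursor@28
After 9 (delete_current): list=[1] cursor@1
After 10 (insert_before(36)): list=[36, 1] cursor@1

Answer: 3 1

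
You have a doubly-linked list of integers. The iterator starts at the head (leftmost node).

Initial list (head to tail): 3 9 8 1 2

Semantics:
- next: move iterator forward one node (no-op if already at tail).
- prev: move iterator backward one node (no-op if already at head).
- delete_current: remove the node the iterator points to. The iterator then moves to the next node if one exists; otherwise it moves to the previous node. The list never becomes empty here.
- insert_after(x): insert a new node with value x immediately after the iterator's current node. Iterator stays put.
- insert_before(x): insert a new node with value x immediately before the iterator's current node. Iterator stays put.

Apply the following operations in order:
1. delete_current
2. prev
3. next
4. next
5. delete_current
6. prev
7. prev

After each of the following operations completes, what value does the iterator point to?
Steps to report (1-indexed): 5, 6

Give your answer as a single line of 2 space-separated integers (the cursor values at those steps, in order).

Answer: 2 8

Derivation:
After 1 (delete_current): list=[9, 8, 1, 2] cursor@9
After 2 (prev): list=[9, 8, 1, 2] cursor@9
After 3 (next): list=[9, 8, 1, 2] cursor@8
After 4 (next): list=[9, 8, 1, 2] cursor@1
After 5 (delete_current): list=[9, 8, 2] cursor@2
After 6 (prev): list=[9, 8, 2] cursor@8
After 7 (prev): list=[9, 8, 2] cursor@9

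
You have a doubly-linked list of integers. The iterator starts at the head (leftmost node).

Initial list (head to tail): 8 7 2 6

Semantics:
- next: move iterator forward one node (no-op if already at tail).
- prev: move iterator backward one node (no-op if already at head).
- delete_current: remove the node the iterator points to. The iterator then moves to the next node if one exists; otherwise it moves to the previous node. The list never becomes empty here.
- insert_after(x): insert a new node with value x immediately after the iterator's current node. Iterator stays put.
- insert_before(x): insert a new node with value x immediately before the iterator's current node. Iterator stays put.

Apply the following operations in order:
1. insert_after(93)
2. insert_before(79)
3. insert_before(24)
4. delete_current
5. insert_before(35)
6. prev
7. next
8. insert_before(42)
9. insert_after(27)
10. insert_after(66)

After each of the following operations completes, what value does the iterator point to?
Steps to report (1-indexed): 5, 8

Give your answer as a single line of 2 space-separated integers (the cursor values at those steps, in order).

Answer: 93 93

Derivation:
After 1 (insert_after(93)): list=[8, 93, 7, 2, 6] cursor@8
After 2 (insert_before(79)): list=[79, 8, 93, 7, 2, 6] cursor@8
After 3 (insert_before(24)): list=[79, 24, 8, 93, 7, 2, 6] cursor@8
After 4 (delete_current): list=[79, 24, 93, 7, 2, 6] cursor@93
After 5 (insert_before(35)): list=[79, 24, 35, 93, 7, 2, 6] cursor@93
After 6 (prev): list=[79, 24, 35, 93, 7, 2, 6] cursor@35
After 7 (next): list=[79, 24, 35, 93, 7, 2, 6] cursor@93
After 8 (insert_before(42)): list=[79, 24, 35, 42, 93, 7, 2, 6] cursor@93
After 9 (insert_after(27)): list=[79, 24, 35, 42, 93, 27, 7, 2, 6] cursor@93
After 10 (insert_after(66)): list=[79, 24, 35, 42, 93, 66, 27, 7, 2, 6] cursor@93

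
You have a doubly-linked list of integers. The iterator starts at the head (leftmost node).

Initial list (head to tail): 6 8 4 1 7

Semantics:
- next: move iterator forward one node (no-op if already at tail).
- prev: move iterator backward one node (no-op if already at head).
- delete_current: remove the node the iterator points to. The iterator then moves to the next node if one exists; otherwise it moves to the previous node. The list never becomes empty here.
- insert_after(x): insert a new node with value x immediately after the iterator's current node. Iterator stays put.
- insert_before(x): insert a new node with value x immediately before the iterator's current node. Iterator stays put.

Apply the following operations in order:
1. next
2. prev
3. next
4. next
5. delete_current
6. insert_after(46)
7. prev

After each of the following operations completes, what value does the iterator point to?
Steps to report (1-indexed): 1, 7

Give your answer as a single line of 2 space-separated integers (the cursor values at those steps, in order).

After 1 (next): list=[6, 8, 4, 1, 7] cursor@8
After 2 (prev): list=[6, 8, 4, 1, 7] cursor@6
After 3 (next): list=[6, 8, 4, 1, 7] cursor@8
After 4 (next): list=[6, 8, 4, 1, 7] cursor@4
After 5 (delete_current): list=[6, 8, 1, 7] cursor@1
After 6 (insert_after(46)): list=[6, 8, 1, 46, 7] cursor@1
After 7 (prev): list=[6, 8, 1, 46, 7] cursor@8

Answer: 8 8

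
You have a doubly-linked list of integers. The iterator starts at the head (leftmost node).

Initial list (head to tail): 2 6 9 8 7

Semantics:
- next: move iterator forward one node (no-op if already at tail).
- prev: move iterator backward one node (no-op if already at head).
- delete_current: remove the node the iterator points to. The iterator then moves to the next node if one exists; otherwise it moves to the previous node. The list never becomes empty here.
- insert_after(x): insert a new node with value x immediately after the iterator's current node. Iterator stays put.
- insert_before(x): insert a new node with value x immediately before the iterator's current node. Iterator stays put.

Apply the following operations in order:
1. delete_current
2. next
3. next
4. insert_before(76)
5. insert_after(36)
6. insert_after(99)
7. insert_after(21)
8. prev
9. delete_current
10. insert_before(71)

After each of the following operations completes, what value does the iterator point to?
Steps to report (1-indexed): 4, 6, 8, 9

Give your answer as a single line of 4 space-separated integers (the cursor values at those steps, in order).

After 1 (delete_current): list=[6, 9, 8, 7] cursor@6
After 2 (next): list=[6, 9, 8, 7] cursor@9
After 3 (next): list=[6, 9, 8, 7] cursor@8
After 4 (insert_before(76)): list=[6, 9, 76, 8, 7] cursor@8
After 5 (insert_after(36)): list=[6, 9, 76, 8, 36, 7] cursor@8
After 6 (insert_after(99)): list=[6, 9, 76, 8, 99, 36, 7] cursor@8
After 7 (insert_after(21)): list=[6, 9, 76, 8, 21, 99, 36, 7] cursor@8
After 8 (prev): list=[6, 9, 76, 8, 21, 99, 36, 7] cursor@76
After 9 (delete_current): list=[6, 9, 8, 21, 99, 36, 7] cursor@8
After 10 (insert_before(71)): list=[6, 9, 71, 8, 21, 99, 36, 7] cursor@8

Answer: 8 8 76 8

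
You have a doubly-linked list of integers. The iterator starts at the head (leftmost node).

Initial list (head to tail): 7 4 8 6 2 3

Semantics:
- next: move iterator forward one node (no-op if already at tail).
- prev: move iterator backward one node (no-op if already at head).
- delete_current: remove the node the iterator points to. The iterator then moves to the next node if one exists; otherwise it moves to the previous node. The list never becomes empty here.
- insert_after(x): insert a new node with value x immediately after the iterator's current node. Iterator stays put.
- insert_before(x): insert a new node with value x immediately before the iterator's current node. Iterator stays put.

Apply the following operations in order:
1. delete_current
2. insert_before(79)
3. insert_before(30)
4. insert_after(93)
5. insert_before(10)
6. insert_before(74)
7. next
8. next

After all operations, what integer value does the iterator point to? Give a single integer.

After 1 (delete_current): list=[4, 8, 6, 2, 3] cursor@4
After 2 (insert_before(79)): list=[79, 4, 8, 6, 2, 3] cursor@4
After 3 (insert_before(30)): list=[79, 30, 4, 8, 6, 2, 3] cursor@4
After 4 (insert_after(93)): list=[79, 30, 4, 93, 8, 6, 2, 3] cursor@4
After 5 (insert_before(10)): list=[79, 30, 10, 4, 93, 8, 6, 2, 3] cursor@4
After 6 (insert_before(74)): list=[79, 30, 10, 74, 4, 93, 8, 6, 2, 3] cursor@4
After 7 (next): list=[79, 30, 10, 74, 4, 93, 8, 6, 2, 3] cursor@93
After 8 (next): list=[79, 30, 10, 74, 4, 93, 8, 6, 2, 3] cursor@8

Answer: 8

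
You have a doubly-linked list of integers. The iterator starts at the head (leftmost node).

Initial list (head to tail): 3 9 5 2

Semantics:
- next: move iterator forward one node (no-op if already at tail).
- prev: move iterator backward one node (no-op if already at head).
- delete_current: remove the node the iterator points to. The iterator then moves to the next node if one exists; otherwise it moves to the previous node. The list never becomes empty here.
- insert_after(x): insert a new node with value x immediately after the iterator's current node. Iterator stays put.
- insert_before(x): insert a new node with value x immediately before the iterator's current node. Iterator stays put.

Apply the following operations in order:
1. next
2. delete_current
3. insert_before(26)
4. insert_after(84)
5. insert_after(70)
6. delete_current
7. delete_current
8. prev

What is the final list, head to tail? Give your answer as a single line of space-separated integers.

After 1 (next): list=[3, 9, 5, 2] cursor@9
After 2 (delete_current): list=[3, 5, 2] cursor@5
After 3 (insert_before(26)): list=[3, 26, 5, 2] cursor@5
After 4 (insert_after(84)): list=[3, 26, 5, 84, 2] cursor@5
After 5 (insert_after(70)): list=[3, 26, 5, 70, 84, 2] cursor@5
After 6 (delete_current): list=[3, 26, 70, 84, 2] cursor@70
After 7 (delete_current): list=[3, 26, 84, 2] cursor@84
After 8 (prev): list=[3, 26, 84, 2] cursor@26

Answer: 3 26 84 2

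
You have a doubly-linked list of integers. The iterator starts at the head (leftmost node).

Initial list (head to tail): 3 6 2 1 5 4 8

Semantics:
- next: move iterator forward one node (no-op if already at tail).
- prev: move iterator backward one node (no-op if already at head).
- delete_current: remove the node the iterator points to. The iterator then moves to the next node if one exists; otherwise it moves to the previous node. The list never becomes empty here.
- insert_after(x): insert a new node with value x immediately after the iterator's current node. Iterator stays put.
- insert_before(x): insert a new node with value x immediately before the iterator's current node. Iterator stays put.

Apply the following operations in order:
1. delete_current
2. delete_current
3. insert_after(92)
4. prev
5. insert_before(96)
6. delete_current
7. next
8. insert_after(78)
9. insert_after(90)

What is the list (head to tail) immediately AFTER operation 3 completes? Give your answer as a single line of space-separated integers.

After 1 (delete_current): list=[6, 2, 1, 5, 4, 8] cursor@6
After 2 (delete_current): list=[2, 1, 5, 4, 8] cursor@2
After 3 (insert_after(92)): list=[2, 92, 1, 5, 4, 8] cursor@2

Answer: 2 92 1 5 4 8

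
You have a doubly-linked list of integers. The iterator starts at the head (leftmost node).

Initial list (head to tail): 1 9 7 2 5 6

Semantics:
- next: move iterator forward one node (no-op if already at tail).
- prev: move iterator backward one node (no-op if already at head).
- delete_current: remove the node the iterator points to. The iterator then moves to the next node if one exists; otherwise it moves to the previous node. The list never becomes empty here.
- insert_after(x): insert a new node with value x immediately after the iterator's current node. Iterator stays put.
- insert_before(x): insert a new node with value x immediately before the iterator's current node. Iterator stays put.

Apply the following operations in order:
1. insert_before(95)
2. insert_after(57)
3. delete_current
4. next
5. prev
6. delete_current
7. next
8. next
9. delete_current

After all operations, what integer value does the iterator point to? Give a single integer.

After 1 (insert_before(95)): list=[95, 1, 9, 7, 2, 5, 6] cursor@1
After 2 (insert_after(57)): list=[95, 1, 57, 9, 7, 2, 5, 6] cursor@1
After 3 (delete_current): list=[95, 57, 9, 7, 2, 5, 6] cursor@57
After 4 (next): list=[95, 57, 9, 7, 2, 5, 6] cursor@9
After 5 (prev): list=[95, 57, 9, 7, 2, 5, 6] cursor@57
After 6 (delete_current): list=[95, 9, 7, 2, 5, 6] cursor@9
After 7 (next): list=[95, 9, 7, 2, 5, 6] cursor@7
After 8 (next): list=[95, 9, 7, 2, 5, 6] cursor@2
After 9 (delete_current): list=[95, 9, 7, 5, 6] cursor@5

Answer: 5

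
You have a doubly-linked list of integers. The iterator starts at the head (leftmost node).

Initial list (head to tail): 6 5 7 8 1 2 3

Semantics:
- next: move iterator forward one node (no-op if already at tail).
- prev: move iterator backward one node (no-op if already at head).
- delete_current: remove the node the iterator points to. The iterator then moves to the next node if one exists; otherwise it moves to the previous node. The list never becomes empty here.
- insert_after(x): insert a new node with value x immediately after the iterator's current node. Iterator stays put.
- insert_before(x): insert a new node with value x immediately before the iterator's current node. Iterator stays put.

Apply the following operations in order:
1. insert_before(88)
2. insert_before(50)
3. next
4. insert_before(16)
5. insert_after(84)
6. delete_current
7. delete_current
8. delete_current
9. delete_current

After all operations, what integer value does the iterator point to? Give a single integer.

Answer: 1

Derivation:
After 1 (insert_before(88)): list=[88, 6, 5, 7, 8, 1, 2, 3] cursor@6
After 2 (insert_before(50)): list=[88, 50, 6, 5, 7, 8, 1, 2, 3] cursor@6
After 3 (next): list=[88, 50, 6, 5, 7, 8, 1, 2, 3] cursor@5
After 4 (insert_before(16)): list=[88, 50, 6, 16, 5, 7, 8, 1, 2, 3] cursor@5
After 5 (insert_after(84)): list=[88, 50, 6, 16, 5, 84, 7, 8, 1, 2, 3] cursor@5
After 6 (delete_current): list=[88, 50, 6, 16, 84, 7, 8, 1, 2, 3] cursor@84
After 7 (delete_current): list=[88, 50, 6, 16, 7, 8, 1, 2, 3] cursor@7
After 8 (delete_current): list=[88, 50, 6, 16, 8, 1, 2, 3] cursor@8
After 9 (delete_current): list=[88, 50, 6, 16, 1, 2, 3] cursor@1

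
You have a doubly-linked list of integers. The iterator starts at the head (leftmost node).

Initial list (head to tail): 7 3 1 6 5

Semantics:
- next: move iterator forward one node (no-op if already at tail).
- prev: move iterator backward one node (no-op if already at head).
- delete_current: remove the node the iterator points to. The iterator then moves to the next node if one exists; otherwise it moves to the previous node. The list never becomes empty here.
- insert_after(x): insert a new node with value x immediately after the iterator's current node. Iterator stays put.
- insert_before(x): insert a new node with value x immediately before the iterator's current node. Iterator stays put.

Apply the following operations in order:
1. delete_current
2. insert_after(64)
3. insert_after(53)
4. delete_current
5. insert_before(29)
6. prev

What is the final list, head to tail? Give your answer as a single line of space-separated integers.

After 1 (delete_current): list=[3, 1, 6, 5] cursor@3
After 2 (insert_after(64)): list=[3, 64, 1, 6, 5] cursor@3
After 3 (insert_after(53)): list=[3, 53, 64, 1, 6, 5] cursor@3
After 4 (delete_current): list=[53, 64, 1, 6, 5] cursor@53
After 5 (insert_before(29)): list=[29, 53, 64, 1, 6, 5] cursor@53
After 6 (prev): list=[29, 53, 64, 1, 6, 5] cursor@29

Answer: 29 53 64 1 6 5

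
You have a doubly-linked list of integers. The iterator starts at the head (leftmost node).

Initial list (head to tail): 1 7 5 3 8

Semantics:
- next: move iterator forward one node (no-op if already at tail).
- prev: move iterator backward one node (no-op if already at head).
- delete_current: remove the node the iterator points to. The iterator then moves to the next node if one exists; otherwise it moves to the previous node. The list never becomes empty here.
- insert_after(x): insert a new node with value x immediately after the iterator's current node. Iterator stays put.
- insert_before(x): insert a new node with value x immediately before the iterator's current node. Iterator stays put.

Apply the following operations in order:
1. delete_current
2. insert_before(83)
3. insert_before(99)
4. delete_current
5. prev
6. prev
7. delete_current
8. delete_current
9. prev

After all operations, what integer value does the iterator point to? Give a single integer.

After 1 (delete_current): list=[7, 5, 3, 8] cursor@7
After 2 (insert_before(83)): list=[83, 7, 5, 3, 8] cursor@7
After 3 (insert_before(99)): list=[83, 99, 7, 5, 3, 8] cursor@7
After 4 (delete_current): list=[83, 99, 5, 3, 8] cursor@5
After 5 (prev): list=[83, 99, 5, 3, 8] cursor@99
After 6 (prev): list=[83, 99, 5, 3, 8] cursor@83
After 7 (delete_current): list=[99, 5, 3, 8] cursor@99
After 8 (delete_current): list=[5, 3, 8] cursor@5
After 9 (prev): list=[5, 3, 8] cursor@5

Answer: 5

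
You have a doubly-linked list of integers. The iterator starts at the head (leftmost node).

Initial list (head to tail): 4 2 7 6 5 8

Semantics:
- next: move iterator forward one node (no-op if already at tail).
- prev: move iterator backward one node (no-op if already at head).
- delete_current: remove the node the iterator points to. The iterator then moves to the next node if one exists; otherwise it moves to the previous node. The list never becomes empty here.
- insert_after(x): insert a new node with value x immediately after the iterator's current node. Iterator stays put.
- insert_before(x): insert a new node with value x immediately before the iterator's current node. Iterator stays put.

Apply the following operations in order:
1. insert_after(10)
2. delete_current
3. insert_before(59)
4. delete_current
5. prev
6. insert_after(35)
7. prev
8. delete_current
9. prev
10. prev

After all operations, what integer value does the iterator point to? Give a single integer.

After 1 (insert_after(10)): list=[4, 10, 2, 7, 6, 5, 8] cursor@4
After 2 (delete_current): list=[10, 2, 7, 6, 5, 8] cursor@10
After 3 (insert_before(59)): list=[59, 10, 2, 7, 6, 5, 8] cursor@10
After 4 (delete_current): list=[59, 2, 7, 6, 5, 8] cursor@2
After 5 (prev): list=[59, 2, 7, 6, 5, 8] cursor@59
After 6 (insert_after(35)): list=[59, 35, 2, 7, 6, 5, 8] cursor@59
After 7 (prev): list=[59, 35, 2, 7, 6, 5, 8] cursor@59
After 8 (delete_current): list=[35, 2, 7, 6, 5, 8] cursor@35
After 9 (prev): list=[35, 2, 7, 6, 5, 8] cursor@35
After 10 (prev): list=[35, 2, 7, 6, 5, 8] cursor@35

Answer: 35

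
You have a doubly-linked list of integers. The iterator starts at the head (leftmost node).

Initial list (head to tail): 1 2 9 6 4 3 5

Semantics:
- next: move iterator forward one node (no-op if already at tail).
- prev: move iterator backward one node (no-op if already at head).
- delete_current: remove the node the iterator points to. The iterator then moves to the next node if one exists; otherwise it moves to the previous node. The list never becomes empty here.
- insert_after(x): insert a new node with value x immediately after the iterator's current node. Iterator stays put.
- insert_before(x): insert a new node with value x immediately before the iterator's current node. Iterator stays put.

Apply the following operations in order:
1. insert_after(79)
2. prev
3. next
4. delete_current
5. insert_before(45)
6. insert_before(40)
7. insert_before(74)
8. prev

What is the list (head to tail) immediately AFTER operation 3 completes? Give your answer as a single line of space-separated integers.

After 1 (insert_after(79)): list=[1, 79, 2, 9, 6, 4, 3, 5] cursor@1
After 2 (prev): list=[1, 79, 2, 9, 6, 4, 3, 5] cursor@1
After 3 (next): list=[1, 79, 2, 9, 6, 4, 3, 5] cursor@79

Answer: 1 79 2 9 6 4 3 5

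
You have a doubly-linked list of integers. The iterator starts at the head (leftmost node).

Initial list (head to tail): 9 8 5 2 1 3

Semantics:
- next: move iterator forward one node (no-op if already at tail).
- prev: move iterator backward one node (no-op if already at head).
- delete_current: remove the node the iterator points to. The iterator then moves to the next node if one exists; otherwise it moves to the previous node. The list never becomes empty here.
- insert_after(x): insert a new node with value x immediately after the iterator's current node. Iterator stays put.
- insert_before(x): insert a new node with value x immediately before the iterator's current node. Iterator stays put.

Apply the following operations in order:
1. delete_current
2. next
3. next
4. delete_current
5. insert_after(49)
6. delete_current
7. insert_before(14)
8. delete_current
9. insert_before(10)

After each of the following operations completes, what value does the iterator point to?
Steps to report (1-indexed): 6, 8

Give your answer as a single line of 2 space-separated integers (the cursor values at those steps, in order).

After 1 (delete_current): list=[8, 5, 2, 1, 3] cursor@8
After 2 (next): list=[8, 5, 2, 1, 3] cursor@5
After 3 (next): list=[8, 5, 2, 1, 3] cursor@2
After 4 (delete_current): list=[8, 5, 1, 3] cursor@1
After 5 (insert_after(49)): list=[8, 5, 1, 49, 3] cursor@1
After 6 (delete_current): list=[8, 5, 49, 3] cursor@49
After 7 (insert_before(14)): list=[8, 5, 14, 49, 3] cursor@49
After 8 (delete_current): list=[8, 5, 14, 3] cursor@3
After 9 (insert_before(10)): list=[8, 5, 14, 10, 3] cursor@3

Answer: 49 3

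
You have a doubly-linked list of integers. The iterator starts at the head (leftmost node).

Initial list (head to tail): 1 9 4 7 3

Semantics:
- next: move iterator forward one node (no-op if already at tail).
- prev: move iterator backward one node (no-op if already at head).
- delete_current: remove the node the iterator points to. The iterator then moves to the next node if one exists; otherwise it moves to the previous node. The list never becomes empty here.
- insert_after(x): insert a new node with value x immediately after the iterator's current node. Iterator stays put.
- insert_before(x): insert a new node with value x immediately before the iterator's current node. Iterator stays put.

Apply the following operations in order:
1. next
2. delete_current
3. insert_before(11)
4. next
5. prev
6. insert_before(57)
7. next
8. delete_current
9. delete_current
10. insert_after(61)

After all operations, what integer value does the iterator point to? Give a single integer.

Answer: 4

Derivation:
After 1 (next): list=[1, 9, 4, 7, 3] cursor@9
After 2 (delete_current): list=[1, 4, 7, 3] cursor@4
After 3 (insert_before(11)): list=[1, 11, 4, 7, 3] cursor@4
After 4 (next): list=[1, 11, 4, 7, 3] cursor@7
After 5 (prev): list=[1, 11, 4, 7, 3] cursor@4
After 6 (insert_before(57)): list=[1, 11, 57, 4, 7, 3] cursor@4
After 7 (next): list=[1, 11, 57, 4, 7, 3] cursor@7
After 8 (delete_current): list=[1, 11, 57, 4, 3] cursor@3
After 9 (delete_current): list=[1, 11, 57, 4] cursor@4
After 10 (insert_after(61)): list=[1, 11, 57, 4, 61] cursor@4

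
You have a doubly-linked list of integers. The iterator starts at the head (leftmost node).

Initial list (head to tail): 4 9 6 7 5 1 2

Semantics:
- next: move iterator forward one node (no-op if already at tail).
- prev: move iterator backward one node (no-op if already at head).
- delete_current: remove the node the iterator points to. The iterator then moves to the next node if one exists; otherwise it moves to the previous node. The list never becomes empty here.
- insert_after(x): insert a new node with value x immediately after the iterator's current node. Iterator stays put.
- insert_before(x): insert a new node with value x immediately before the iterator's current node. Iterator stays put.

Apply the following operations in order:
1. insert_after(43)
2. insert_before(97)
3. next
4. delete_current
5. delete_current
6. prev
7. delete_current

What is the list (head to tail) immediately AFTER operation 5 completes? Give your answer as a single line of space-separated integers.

Answer: 97 4 6 7 5 1 2

Derivation:
After 1 (insert_after(43)): list=[4, 43, 9, 6, 7, 5, 1, 2] cursor@4
After 2 (insert_before(97)): list=[97, 4, 43, 9, 6, 7, 5, 1, 2] cursor@4
After 3 (next): list=[97, 4, 43, 9, 6, 7, 5, 1, 2] cursor@43
After 4 (delete_current): list=[97, 4, 9, 6, 7, 5, 1, 2] cursor@9
After 5 (delete_current): list=[97, 4, 6, 7, 5, 1, 2] cursor@6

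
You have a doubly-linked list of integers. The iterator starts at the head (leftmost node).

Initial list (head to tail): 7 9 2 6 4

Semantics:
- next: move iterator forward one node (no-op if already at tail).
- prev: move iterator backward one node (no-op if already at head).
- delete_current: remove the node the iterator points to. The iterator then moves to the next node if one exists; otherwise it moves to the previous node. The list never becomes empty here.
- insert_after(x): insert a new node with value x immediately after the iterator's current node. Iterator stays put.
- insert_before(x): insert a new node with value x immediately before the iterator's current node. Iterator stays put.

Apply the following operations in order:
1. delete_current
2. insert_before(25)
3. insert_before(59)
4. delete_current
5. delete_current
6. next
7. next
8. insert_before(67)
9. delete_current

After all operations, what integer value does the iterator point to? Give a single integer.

Answer: 67

Derivation:
After 1 (delete_current): list=[9, 2, 6, 4] cursor@9
After 2 (insert_before(25)): list=[25, 9, 2, 6, 4] cursor@9
After 3 (insert_before(59)): list=[25, 59, 9, 2, 6, 4] cursor@9
After 4 (delete_current): list=[25, 59, 2, 6, 4] cursor@2
After 5 (delete_current): list=[25, 59, 6, 4] cursor@6
After 6 (next): list=[25, 59, 6, 4] cursor@4
After 7 (next): list=[25, 59, 6, 4] cursor@4
After 8 (insert_before(67)): list=[25, 59, 6, 67, 4] cursor@4
After 9 (delete_current): list=[25, 59, 6, 67] cursor@67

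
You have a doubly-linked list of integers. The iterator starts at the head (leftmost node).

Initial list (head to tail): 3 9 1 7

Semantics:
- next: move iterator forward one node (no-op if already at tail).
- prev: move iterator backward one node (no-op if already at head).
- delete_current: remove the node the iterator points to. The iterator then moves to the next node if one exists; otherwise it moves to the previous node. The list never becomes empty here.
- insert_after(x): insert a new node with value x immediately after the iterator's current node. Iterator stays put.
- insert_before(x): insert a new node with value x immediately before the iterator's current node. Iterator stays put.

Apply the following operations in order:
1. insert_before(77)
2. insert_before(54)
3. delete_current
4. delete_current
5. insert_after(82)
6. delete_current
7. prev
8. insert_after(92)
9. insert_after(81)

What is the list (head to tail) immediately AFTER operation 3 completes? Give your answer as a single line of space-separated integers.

Answer: 77 54 9 1 7

Derivation:
After 1 (insert_before(77)): list=[77, 3, 9, 1, 7] cursor@3
After 2 (insert_before(54)): list=[77, 54, 3, 9, 1, 7] cursor@3
After 3 (delete_current): list=[77, 54, 9, 1, 7] cursor@9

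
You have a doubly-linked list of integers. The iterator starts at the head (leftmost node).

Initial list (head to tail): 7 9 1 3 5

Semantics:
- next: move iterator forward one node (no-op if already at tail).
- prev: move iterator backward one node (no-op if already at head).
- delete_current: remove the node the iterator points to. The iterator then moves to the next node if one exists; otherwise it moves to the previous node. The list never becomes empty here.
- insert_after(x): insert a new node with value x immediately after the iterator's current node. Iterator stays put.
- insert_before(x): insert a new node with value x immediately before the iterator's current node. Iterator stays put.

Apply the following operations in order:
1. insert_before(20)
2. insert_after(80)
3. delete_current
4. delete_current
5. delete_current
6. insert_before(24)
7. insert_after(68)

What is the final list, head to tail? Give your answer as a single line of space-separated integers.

Answer: 20 24 1 68 3 5

Derivation:
After 1 (insert_before(20)): list=[20, 7, 9, 1, 3, 5] cursor@7
After 2 (insert_after(80)): list=[20, 7, 80, 9, 1, 3, 5] cursor@7
After 3 (delete_current): list=[20, 80, 9, 1, 3, 5] cursor@80
After 4 (delete_current): list=[20, 9, 1, 3, 5] cursor@9
After 5 (delete_current): list=[20, 1, 3, 5] cursor@1
After 6 (insert_before(24)): list=[20, 24, 1, 3, 5] cursor@1
After 7 (insert_after(68)): list=[20, 24, 1, 68, 3, 5] cursor@1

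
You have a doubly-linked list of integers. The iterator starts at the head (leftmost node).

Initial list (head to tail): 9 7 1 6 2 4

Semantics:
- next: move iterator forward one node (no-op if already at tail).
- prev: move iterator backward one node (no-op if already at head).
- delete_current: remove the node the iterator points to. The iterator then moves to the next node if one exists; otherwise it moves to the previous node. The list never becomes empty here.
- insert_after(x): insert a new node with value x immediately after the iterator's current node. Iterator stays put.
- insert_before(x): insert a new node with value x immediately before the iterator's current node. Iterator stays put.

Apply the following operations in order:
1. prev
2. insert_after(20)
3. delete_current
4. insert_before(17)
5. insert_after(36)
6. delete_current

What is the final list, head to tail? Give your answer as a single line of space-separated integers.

After 1 (prev): list=[9, 7, 1, 6, 2, 4] cursor@9
After 2 (insert_after(20)): list=[9, 20, 7, 1, 6, 2, 4] cursor@9
After 3 (delete_current): list=[20, 7, 1, 6, 2, 4] cursor@20
After 4 (insert_before(17)): list=[17, 20, 7, 1, 6, 2, 4] cursor@20
After 5 (insert_after(36)): list=[17, 20, 36, 7, 1, 6, 2, 4] cursor@20
After 6 (delete_current): list=[17, 36, 7, 1, 6, 2, 4] cursor@36

Answer: 17 36 7 1 6 2 4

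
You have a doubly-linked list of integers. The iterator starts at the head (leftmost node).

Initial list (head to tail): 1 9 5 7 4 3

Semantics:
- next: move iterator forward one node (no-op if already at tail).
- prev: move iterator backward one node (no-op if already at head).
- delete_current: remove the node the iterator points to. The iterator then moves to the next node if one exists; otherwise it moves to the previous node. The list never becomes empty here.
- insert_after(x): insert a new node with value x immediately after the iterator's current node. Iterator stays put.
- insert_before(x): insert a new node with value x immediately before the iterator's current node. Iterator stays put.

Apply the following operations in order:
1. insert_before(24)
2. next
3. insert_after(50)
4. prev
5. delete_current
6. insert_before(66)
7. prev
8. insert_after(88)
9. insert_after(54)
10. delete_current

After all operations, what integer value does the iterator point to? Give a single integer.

After 1 (insert_before(24)): list=[24, 1, 9, 5, 7, 4, 3] cursor@1
After 2 (next): list=[24, 1, 9, 5, 7, 4, 3] cursor@9
After 3 (insert_after(50)): list=[24, 1, 9, 50, 5, 7, 4, 3] cursor@9
After 4 (prev): list=[24, 1, 9, 50, 5, 7, 4, 3] cursor@1
After 5 (delete_current): list=[24, 9, 50, 5, 7, 4, 3] cursor@9
After 6 (insert_before(66)): list=[24, 66, 9, 50, 5, 7, 4, 3] cursor@9
After 7 (prev): list=[24, 66, 9, 50, 5, 7, 4, 3] cursor@66
After 8 (insert_after(88)): list=[24, 66, 88, 9, 50, 5, 7, 4, 3] cursor@66
After 9 (insert_after(54)): list=[24, 66, 54, 88, 9, 50, 5, 7, 4, 3] cursor@66
After 10 (delete_current): list=[24, 54, 88, 9, 50, 5, 7, 4, 3] cursor@54

Answer: 54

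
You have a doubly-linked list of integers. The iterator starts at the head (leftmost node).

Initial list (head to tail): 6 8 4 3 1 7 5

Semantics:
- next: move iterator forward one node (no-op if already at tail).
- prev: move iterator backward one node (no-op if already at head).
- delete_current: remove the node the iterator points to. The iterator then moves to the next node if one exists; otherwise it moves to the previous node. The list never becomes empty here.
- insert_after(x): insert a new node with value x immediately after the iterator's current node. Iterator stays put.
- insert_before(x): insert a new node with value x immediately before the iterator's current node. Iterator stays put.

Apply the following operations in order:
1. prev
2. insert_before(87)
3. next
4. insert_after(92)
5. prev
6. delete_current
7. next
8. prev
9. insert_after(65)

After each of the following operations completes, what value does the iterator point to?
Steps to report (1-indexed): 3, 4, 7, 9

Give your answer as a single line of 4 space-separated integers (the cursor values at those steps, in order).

After 1 (prev): list=[6, 8, 4, 3, 1, 7, 5] cursor@6
After 2 (insert_before(87)): list=[87, 6, 8, 4, 3, 1, 7, 5] cursor@6
After 3 (next): list=[87, 6, 8, 4, 3, 1, 7, 5] cursor@8
After 4 (insert_after(92)): list=[87, 6, 8, 92, 4, 3, 1, 7, 5] cursor@8
After 5 (prev): list=[87, 6, 8, 92, 4, 3, 1, 7, 5] cursor@6
After 6 (delete_current): list=[87, 8, 92, 4, 3, 1, 7, 5] cursor@8
After 7 (next): list=[87, 8, 92, 4, 3, 1, 7, 5] cursor@92
After 8 (prev): list=[87, 8, 92, 4, 3, 1, 7, 5] cursor@8
After 9 (insert_after(65)): list=[87, 8, 65, 92, 4, 3, 1, 7, 5] cursor@8

Answer: 8 8 92 8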